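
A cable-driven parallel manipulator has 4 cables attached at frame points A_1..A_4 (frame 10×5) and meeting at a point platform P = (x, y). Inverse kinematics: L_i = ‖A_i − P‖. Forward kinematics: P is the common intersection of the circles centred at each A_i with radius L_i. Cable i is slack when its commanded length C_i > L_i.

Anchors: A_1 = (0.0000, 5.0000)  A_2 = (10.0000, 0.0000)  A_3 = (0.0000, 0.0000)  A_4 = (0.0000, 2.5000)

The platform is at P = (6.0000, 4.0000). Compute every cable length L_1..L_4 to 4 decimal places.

(6.0828, 5.6569, 7.2111, 6.1847)

L_1 = √((0.0000−6.0000)² + (5.0000−4.0000)²) = 6.0828
L_2 = √((10.0000−6.0000)² + (0.0000−4.0000)²) = 5.6569
L_3 = √((0.0000−6.0000)² + (0.0000−4.0000)²) = 7.2111
L_4 = √((0.0000−6.0000)² + (2.5000−4.0000)²) = 6.1847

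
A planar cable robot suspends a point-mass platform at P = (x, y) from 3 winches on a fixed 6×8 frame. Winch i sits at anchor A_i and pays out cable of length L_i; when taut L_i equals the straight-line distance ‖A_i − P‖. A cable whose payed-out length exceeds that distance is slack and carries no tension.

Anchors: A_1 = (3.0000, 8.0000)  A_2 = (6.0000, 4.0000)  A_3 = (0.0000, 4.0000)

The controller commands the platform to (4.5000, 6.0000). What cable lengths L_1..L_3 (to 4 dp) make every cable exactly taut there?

L_1 = √((3.0000−4.5000)² + (8.0000−6.0000)²) = 2.5000
L_2 = √((6.0000−4.5000)² + (4.0000−6.0000)²) = 2.5000
L_3 = √((0.0000−4.5000)² + (4.0000−6.0000)²) = 4.9244

(2.5000, 2.5000, 4.9244)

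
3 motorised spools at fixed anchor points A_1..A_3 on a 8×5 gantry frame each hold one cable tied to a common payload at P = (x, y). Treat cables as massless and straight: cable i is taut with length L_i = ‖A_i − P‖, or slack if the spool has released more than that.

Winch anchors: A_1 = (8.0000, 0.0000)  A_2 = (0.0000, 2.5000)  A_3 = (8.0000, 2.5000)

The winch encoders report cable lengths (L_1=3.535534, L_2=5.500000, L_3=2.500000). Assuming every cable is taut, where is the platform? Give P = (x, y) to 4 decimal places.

expand ‖A_i−P‖²=L_i² and subtract eq 1 (k_i ≔ ‖A_i‖²−L_i²)
k_1 = 64.0000+0.0000−12.5000 = 51.5000
eq1−eq2 → [16.0000  -5.0000]·P = 75.5000
eq1−eq3 → [0.0000  -5.0000]·P = -12.5000
2×2 solve → P = (5.5000, 2.5000)

(5.5000, 2.5000)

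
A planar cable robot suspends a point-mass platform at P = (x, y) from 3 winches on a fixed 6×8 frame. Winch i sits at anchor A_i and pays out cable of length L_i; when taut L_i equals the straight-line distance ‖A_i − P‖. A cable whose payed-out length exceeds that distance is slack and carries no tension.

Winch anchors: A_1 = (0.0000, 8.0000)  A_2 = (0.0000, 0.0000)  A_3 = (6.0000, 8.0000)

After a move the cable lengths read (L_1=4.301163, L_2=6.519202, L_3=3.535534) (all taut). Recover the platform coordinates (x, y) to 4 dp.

(3.5000, 5.5000)

expand ‖A_i−P‖²=L_i² and subtract eq 1 (q_i ≔ ‖A_i‖²−L_i²)
q_1 = 0.0000+64.0000−18.5000 = 45.5000
eq1−eq2 → [0.0000  16.0000]·P = 88.0000
eq1−eq3 → [-12.0000  0.0000]·P = -42.0000
2×2 solve → P = (3.5000, 5.5000)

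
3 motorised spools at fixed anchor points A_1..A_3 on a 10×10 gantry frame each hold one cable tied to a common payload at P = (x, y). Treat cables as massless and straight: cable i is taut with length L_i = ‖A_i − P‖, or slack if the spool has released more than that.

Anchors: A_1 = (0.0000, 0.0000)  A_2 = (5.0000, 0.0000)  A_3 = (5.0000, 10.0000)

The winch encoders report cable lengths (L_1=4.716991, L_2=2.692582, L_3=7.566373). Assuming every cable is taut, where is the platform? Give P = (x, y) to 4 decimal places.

circle eqns → linear via eq_j − eq_1; set q_j = A_j·A_j − L_j²
q_1 = 0.0000+0.0000−22.2500 = -22.2500
-10.0000·x + 0.0000·y = q_1−q_2 = -40.0000
-10.0000·x − 20.0000·y = q_1−q_3 = -90.0000
solve first two rows → x=4.0000, y=2.5000

(4.0000, 2.5000)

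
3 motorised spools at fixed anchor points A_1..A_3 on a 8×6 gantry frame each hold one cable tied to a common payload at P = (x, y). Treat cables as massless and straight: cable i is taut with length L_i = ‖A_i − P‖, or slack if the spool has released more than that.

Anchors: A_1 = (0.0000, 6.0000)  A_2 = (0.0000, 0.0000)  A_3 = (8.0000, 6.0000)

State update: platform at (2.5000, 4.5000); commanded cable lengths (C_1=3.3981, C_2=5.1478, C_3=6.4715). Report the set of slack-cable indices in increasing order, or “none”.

cable 1: L_1 = ‖A_1−P‖ = 2.9155;  C_1 = 3.3981 → slack
cable 2: L_2 = ‖A_2−P‖ = 5.1478;  C_2 = 5.1478 → taut
cable 3: L_3 = ‖A_3−P‖ = 5.7009;  C_3 = 6.4715 → slack

1, 3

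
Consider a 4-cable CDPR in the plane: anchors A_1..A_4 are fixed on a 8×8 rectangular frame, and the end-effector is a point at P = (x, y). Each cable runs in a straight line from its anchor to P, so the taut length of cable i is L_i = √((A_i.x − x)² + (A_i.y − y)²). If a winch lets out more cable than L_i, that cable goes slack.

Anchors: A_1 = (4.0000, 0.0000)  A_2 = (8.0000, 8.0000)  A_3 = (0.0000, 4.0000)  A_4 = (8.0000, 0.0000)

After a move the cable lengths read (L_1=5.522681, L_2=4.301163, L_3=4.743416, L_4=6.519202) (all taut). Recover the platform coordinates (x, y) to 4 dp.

circle eqns → linear via eq_j − eq_1; set q_j = A_j·A_j − L_j²
q_1 = 16.0000+0.0000−30.5000 = -14.5000
-8.0000·x − 16.0000·y = q_1−q_2 = -124.0000
8.0000·x − 8.0000·y = q_1−q_3 = -8.0000
-8.0000·x + 0.0000·y = q_1−q_4 = -36.0000
solve first two rows → x=4.5000, y=5.5000
check cable 4: ‖A_4−P‖² = 42.5000 ≈ L_4² = 42.5000 ✓

(4.5000, 5.5000)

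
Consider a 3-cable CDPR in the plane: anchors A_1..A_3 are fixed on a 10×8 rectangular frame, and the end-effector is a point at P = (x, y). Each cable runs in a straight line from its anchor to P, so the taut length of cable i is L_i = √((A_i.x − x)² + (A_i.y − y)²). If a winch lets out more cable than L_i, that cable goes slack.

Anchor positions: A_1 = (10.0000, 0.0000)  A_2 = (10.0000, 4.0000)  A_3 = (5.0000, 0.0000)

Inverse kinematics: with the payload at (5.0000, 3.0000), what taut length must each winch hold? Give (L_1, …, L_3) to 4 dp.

L_1: Δ = A_1−P = (5.0000, -3.0000) → ‖Δ‖ = √34.0000 = 5.8310
L_2: Δ = A_2−P = (5.0000, 1.0000) → ‖Δ‖ = √26.0000 = 5.0990
L_3: Δ = A_3−P = (0.0000, -3.0000) → ‖Δ‖ = √9.0000 = 3.0000

(5.8310, 5.0990, 3.0000)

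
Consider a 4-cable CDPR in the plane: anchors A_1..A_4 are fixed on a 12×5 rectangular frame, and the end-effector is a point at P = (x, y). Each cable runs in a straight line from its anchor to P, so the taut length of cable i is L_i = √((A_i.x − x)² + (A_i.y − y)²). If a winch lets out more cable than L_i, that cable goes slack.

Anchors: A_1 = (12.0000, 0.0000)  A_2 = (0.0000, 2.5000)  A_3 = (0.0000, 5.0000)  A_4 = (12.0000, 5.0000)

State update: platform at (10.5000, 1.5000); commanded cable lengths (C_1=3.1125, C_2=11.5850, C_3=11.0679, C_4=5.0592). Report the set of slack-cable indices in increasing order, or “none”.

1, 2, 4

cable 1: L_1 = ‖A_1−P‖ = 2.1213;  C_1 = 3.1125 → slack
cable 2: L_2 = ‖A_2−P‖ = 10.5475;  C_2 = 11.5850 → slack
cable 3: L_3 = ‖A_3−P‖ = 11.0680;  C_3 = 11.0679 → taut
cable 4: L_4 = ‖A_4−P‖ = 3.8079;  C_4 = 5.0592 → slack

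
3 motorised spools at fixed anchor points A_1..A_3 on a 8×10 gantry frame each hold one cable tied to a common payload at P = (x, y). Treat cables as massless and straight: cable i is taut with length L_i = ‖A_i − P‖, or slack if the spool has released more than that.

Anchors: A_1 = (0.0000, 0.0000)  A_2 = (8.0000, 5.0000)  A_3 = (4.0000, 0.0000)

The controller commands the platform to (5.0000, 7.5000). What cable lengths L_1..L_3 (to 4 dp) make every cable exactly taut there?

(9.0139, 3.9051, 7.5664)

L_1: Δ = A_1−P = (-5.0000, -7.5000) → ‖Δ‖ = √81.2500 = 9.0139
L_2: Δ = A_2−P = (3.0000, -2.5000) → ‖Δ‖ = √15.2500 = 3.9051
L_3: Δ = A_3−P = (-1.0000, -7.5000) → ‖Δ‖ = √57.2500 = 7.5664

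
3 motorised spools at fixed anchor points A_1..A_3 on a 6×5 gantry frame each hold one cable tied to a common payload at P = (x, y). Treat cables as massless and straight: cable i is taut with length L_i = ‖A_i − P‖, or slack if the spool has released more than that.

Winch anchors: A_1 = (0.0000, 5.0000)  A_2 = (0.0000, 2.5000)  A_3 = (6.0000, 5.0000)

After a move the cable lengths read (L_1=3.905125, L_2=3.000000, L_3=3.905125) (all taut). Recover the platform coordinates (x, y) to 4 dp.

(3.0000, 2.5000)

expand ‖A_i−P‖²=L_i² and subtract eq 1 (c_i ≔ ‖A_i‖²−L_i²)
c_1 = 0.0000+25.0000−15.2500 = 9.7500
eq1−eq2 → [0.0000  5.0000]·P = 12.5000
eq1−eq3 → [-12.0000  0.0000]·P = -36.0000
2×2 solve → P = (3.0000, 2.5000)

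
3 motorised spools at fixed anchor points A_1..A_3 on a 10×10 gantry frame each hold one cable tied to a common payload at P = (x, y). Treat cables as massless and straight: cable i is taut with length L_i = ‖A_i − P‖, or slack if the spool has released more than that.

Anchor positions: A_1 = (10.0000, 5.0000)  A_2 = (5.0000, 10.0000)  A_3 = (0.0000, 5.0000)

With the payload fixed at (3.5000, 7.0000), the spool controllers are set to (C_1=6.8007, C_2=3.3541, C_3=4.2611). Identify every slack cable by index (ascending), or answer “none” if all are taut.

cable 1: √((6.5000)²+(-2.0000)²)=6.8007, C_1=6.8007: taut
cable 2: √((1.5000)²+(3.0000)²)=3.3541, C_2=3.3541: taut
cable 3: √((-3.5000)²+(-2.0000)²)=4.0311, C_3=4.2611: slack

3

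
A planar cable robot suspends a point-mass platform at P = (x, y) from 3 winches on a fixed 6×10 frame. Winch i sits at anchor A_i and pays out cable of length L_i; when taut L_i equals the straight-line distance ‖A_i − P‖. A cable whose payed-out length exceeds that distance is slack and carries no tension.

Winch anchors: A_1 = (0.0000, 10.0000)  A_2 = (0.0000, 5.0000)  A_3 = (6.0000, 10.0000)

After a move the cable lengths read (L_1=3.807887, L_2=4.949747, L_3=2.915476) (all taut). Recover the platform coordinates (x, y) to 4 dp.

each cable: (A_i−P)·(A_i−P) = L_i²; let c_i = ‖A_i‖²−L_i²
c_1 = 0.0000+100.0000−14.5000 = 85.5000
row 1: 0.0000x + 10.0000y = 85.0000  (c_2=0.5000)
row 2: -12.0000x + 0.0000y = -42.0000  (c_3=127.5000)
Cramer on rows 1–2 → x = 3.5000, y = 8.5000

(3.5000, 8.5000)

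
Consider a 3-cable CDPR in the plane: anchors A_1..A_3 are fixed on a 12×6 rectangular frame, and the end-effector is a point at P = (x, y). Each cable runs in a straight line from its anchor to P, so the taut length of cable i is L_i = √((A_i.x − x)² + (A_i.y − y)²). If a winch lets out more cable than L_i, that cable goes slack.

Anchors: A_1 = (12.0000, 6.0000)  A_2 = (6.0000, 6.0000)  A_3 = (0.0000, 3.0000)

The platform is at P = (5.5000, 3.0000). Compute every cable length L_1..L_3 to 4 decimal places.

cable 1: Δx=6.5000, Δy=3.0000; L_1 = √(Δx²+Δy²) = 7.1589
cable 2: Δx=0.5000, Δy=3.0000; L_2 = √(Δx²+Δy²) = 3.0414
cable 3: Δx=-5.5000, Δy=0.0000; L_3 = √(Δx²+Δy²) = 5.5000

(7.1589, 3.0414, 5.5000)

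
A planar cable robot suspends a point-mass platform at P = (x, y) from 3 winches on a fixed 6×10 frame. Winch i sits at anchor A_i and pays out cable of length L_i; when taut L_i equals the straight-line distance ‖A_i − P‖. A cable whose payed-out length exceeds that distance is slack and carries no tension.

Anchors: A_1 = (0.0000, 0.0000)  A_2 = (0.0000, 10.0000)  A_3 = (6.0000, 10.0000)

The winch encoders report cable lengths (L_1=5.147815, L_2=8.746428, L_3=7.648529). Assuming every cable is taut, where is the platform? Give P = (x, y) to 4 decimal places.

(4.5000, 2.5000)

expand ‖A_i−P‖²=L_i² and subtract eq 1 (c_i ≔ ‖A_i‖²−L_i²)
c_1 = 0.0000+0.0000−26.5000 = -26.5000
eq1−eq2 → [0.0000  -20.0000]·P = -50.0000
eq1−eq3 → [-12.0000  -20.0000]·P = -104.0000
2×2 solve → P = (4.5000, 2.5000)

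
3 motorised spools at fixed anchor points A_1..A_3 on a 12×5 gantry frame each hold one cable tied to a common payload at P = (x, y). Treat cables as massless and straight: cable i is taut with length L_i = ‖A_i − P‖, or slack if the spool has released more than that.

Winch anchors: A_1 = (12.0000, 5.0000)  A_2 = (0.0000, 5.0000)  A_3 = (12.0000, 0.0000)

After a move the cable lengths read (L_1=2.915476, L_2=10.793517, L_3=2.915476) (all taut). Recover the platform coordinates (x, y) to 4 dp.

expand ‖A_i−P‖²=L_i² and subtract eq 1 (c_i ≔ ‖A_i‖²−L_i²)
c_1 = 144.0000+25.0000−8.5000 = 160.5000
eq1−eq2 → [24.0000  0.0000]·P = 252.0000
eq1−eq3 → [0.0000  10.0000]·P = 25.0000
2×2 solve → P = (10.5000, 2.5000)

(10.5000, 2.5000)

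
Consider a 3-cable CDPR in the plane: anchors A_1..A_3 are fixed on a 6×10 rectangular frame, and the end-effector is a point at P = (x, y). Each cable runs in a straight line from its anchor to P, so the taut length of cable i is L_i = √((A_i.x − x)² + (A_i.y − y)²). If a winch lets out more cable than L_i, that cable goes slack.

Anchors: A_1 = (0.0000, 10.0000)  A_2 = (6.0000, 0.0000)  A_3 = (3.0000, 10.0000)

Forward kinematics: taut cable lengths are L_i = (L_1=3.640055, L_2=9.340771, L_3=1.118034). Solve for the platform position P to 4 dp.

circle eqns → linear via eq_j − eq_1; set q_j = A_j·A_j − L_j²
q_1 = 0.0000+100.0000−13.2500 = 86.7500
-12.0000·x + 20.0000·y = q_1−q_2 = 138.0000
-6.0000·x + 0.0000·y = q_1−q_3 = -21.0000
solve first two rows → x=3.5000, y=9.0000

(3.5000, 9.0000)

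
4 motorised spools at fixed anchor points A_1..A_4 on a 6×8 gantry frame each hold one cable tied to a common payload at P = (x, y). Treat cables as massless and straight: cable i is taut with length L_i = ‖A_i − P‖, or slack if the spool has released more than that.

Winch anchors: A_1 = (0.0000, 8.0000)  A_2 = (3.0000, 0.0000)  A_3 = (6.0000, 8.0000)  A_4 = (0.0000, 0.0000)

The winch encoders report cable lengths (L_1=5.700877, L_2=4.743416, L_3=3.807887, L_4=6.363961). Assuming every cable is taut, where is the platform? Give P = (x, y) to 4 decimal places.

(4.5000, 4.5000)

expand ‖A_i−P‖²=L_i² and subtract eq 1 (q_i ≔ ‖A_i‖²−L_i²)
q_1 = 0.0000+64.0000−32.5000 = 31.5000
eq1−eq2 → [-6.0000  16.0000]·P = 45.0000
eq1−eq3 → [-12.0000  0.0000]·P = -54.0000
eq1−eq4 → [0.0000  16.0000]·P = 72.0000
2×2 solve → P = (4.5000, 4.5000)
check cable 4: ‖A_4−P‖² = 40.5000 ≈ L_4² = 40.5000 ✓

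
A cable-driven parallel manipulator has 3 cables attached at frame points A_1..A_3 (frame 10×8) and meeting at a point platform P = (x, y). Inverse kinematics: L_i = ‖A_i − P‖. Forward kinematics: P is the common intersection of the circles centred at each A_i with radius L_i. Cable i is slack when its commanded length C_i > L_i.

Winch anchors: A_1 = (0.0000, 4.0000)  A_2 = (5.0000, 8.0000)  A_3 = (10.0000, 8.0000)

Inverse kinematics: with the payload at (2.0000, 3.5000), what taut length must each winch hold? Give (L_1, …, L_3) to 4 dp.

(2.0616, 5.4083, 9.1788)

L_1: Δ = A_1−P = (-2.0000, 0.5000) → ‖Δ‖ = √4.2500 = 2.0616
L_2: Δ = A_2−P = (3.0000, 4.5000) → ‖Δ‖ = √29.2500 = 5.4083
L_3: Δ = A_3−P = (8.0000, 4.5000) → ‖Δ‖ = √84.2500 = 9.1788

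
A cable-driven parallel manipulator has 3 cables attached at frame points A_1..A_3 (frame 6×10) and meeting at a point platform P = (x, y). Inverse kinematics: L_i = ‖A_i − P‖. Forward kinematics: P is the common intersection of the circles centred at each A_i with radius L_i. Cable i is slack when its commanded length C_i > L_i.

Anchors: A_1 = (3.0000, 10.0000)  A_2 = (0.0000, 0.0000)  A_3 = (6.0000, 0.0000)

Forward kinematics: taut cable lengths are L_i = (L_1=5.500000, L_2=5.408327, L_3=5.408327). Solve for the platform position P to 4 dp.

each cable: (A_i−P)·(A_i−P) = L_i²; let q_i = ‖A_i‖²−L_i²
q_1 = 9.0000+100.0000−30.2500 = 78.7500
row 1: 6.0000x + 20.0000y = 108.0000  (q_2=-29.2500)
row 2: -6.0000x + 20.0000y = 72.0000  (q_3=6.7500)
Cramer on rows 1–2 → x = 3.0000, y = 4.5000

(3.0000, 4.5000)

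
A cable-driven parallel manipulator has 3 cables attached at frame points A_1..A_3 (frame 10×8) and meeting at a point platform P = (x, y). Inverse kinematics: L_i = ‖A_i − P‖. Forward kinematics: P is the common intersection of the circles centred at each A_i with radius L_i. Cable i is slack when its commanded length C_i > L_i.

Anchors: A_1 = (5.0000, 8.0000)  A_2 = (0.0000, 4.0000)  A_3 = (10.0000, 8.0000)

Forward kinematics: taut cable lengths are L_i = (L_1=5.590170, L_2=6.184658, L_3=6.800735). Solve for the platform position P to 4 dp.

(6.0000, 2.5000)

circle eqns → linear via eq_j − eq_1; set k_j = A_j·A_j − L_j²
k_1 = 25.0000+64.0000−31.2500 = 57.7500
10.0000·x + 8.0000·y = k_1−k_2 = 80.0000
-10.0000·x + 0.0000·y = k_1−k_3 = -60.0000
solve first two rows → x=6.0000, y=2.5000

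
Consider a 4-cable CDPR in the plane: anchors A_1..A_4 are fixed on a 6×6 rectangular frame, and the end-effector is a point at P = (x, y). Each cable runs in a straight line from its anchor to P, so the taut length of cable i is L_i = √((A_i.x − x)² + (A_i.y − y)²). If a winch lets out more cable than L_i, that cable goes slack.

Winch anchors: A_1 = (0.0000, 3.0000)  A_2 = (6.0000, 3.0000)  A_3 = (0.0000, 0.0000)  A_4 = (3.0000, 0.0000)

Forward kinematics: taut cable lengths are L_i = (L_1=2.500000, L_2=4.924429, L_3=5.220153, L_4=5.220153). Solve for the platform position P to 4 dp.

circle eqns → linear via eq_j − eq_1; set k_j = A_j·A_j − L_j²
k_1 = 0.0000+9.0000−6.2500 = 2.7500
-12.0000·x + 0.0000·y = k_1−k_2 = -18.0000
0.0000·x + 6.0000·y = k_1−k_3 = 30.0000
-6.0000·x + 6.0000·y = k_1−k_4 = 21.0000
solve first two rows → x=1.5000, y=5.0000
check cable 4: ‖A_4−P‖² = 27.2500 ≈ L_4² = 27.2500 ✓

(1.5000, 5.0000)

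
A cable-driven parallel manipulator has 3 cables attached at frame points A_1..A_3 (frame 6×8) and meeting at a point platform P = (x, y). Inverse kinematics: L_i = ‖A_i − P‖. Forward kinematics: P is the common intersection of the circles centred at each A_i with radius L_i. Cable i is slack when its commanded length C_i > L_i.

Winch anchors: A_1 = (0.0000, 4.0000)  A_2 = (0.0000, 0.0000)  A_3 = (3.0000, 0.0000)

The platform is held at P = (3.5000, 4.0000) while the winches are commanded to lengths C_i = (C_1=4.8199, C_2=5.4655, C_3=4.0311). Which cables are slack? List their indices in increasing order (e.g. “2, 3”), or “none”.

i=1: geometric 3.5000 vs commanded 4.8199 ⇒ slack
i=2: geometric 5.3151 vs commanded 5.4655 ⇒ slack
i=3: geometric 4.0311 vs commanded 4.0311 ⇒ taut

1, 2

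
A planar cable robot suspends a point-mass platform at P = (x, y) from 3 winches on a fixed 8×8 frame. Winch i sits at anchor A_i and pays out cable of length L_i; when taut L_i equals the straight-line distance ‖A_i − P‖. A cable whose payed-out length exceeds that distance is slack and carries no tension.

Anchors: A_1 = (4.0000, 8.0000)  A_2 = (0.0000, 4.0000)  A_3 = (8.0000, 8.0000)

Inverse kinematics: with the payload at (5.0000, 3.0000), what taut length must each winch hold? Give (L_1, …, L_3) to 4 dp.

(5.0990, 5.0990, 5.8310)

cable 1: Δx=-1.0000, Δy=5.0000; L_1 = √(Δx²+Δy²) = 5.0990
cable 2: Δx=-5.0000, Δy=1.0000; L_2 = √(Δx²+Δy²) = 5.0990
cable 3: Δx=3.0000, Δy=5.0000; L_3 = √(Δx²+Δy²) = 5.8310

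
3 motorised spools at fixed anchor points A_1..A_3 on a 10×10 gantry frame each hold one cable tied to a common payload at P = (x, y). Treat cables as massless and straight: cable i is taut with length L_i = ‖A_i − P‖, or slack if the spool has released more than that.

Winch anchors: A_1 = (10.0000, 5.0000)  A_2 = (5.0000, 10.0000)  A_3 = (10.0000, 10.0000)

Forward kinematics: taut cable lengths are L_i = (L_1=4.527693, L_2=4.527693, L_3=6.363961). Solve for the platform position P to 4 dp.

expand ‖A_i−P‖²=L_i² and subtract eq 1 (q_i ≔ ‖A_i‖²−L_i²)
q_1 = 100.0000+25.0000−20.5000 = 104.5000
eq1−eq2 → [10.0000  -10.0000]·P = 0.0000
eq1−eq3 → [0.0000  -10.0000]·P = -55.0000
2×2 solve → P = (5.5000, 5.5000)

(5.5000, 5.5000)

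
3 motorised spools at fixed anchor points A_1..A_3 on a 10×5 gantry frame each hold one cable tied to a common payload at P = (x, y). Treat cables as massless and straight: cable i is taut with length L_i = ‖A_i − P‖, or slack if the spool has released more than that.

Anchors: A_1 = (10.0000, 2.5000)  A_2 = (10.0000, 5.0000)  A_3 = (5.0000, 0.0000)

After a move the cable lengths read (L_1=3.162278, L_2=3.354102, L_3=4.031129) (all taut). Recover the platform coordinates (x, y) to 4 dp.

circle eqns → linear via eq_j − eq_1; set c_j = A_j·A_j − L_j²
c_1 = 100.0000+6.2500−10.0000 = 96.2500
0.0000·x − 5.0000·y = c_1−c_2 = -17.5000
10.0000·x + 5.0000·y = c_1−c_3 = 87.5000
solve first two rows → x=7.0000, y=3.5000

(7.0000, 3.5000)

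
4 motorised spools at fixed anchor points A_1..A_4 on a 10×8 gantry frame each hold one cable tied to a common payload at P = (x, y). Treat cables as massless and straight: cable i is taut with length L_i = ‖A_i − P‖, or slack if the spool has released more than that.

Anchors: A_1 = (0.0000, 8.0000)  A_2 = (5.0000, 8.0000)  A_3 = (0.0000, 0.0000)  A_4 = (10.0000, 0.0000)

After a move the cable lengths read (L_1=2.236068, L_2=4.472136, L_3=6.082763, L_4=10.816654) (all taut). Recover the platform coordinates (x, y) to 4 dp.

circle eqns → linear via eq_j − eq_1; set c_j = A_j·A_j − L_j²
c_1 = 0.0000+64.0000−5.0000 = 59.0000
-10.0000·x + 0.0000·y = c_1−c_2 = -10.0000
0.0000·x + 16.0000·y = c_1−c_3 = 96.0000
-20.0000·x + 16.0000·y = c_1−c_4 = 76.0000
solve first two rows → x=1.0000, y=6.0000
check cable 4: ‖A_4−P‖² = 117.0000 ≈ L_4² = 117.0000 ✓

(1.0000, 6.0000)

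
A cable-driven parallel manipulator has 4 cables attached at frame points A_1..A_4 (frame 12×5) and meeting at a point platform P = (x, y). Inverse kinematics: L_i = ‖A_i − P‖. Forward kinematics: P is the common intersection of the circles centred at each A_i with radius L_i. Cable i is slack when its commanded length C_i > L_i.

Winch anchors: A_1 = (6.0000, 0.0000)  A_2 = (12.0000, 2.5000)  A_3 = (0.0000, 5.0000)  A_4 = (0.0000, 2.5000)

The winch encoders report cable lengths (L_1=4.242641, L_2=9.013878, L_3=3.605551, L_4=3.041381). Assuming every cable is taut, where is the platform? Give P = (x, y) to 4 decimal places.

circle eqns → linear via eq_j − eq_1; set c_j = A_j·A_j − L_j²
c_1 = 36.0000+0.0000−18.0000 = 18.0000
-12.0000·x − 5.0000·y = c_1−c_2 = -51.0000
12.0000·x − 10.0000·y = c_1−c_3 = 6.0000
12.0000·x − 5.0000·y = c_1−c_4 = 21.0000
solve first two rows → x=3.0000, y=3.0000
check cable 4: ‖A_4−P‖² = 9.2500 ≈ L_4² = 9.2500 ✓

(3.0000, 3.0000)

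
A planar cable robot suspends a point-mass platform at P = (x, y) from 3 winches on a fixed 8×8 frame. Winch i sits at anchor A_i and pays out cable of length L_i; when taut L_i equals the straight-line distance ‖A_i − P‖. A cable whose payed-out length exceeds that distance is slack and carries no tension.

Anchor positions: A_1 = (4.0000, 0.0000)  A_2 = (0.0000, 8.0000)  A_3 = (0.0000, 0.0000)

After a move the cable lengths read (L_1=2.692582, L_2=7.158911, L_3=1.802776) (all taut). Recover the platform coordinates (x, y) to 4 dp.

(1.5000, 1.0000)

each cable: (A_i−P)·(A_i−P) = L_i²; let c_i = ‖A_i‖²−L_i²
c_1 = 16.0000+0.0000−7.2500 = 8.7500
row 1: 8.0000x − 16.0000y = -4.0000  (c_2=12.7500)
row 2: 8.0000x + 0.0000y = 12.0000  (c_3=-3.2500)
Cramer on rows 1–2 → x = 1.5000, y = 1.0000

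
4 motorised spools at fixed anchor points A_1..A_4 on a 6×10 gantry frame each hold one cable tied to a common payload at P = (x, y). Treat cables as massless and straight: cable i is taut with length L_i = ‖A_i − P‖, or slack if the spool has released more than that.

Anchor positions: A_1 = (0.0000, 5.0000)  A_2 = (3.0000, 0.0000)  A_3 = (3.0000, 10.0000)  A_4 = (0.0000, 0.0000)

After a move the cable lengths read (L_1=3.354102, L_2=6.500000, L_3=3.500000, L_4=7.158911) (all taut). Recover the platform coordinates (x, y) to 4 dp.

(3.0000, 6.5000)

circle eqns → linear via eq_j − eq_1; set q_j = A_j·A_j − L_j²
q_1 = 0.0000+25.0000−11.2500 = 13.7500
-6.0000·x + 10.0000·y = q_1−q_2 = 47.0000
-6.0000·x − 10.0000·y = q_1−q_3 = -83.0000
0.0000·x + 10.0000·y = q_1−q_4 = 65.0000
solve first two rows → x=3.0000, y=6.5000
check cable 4: ‖A_4−P‖² = 51.2500 ≈ L_4² = 51.2500 ✓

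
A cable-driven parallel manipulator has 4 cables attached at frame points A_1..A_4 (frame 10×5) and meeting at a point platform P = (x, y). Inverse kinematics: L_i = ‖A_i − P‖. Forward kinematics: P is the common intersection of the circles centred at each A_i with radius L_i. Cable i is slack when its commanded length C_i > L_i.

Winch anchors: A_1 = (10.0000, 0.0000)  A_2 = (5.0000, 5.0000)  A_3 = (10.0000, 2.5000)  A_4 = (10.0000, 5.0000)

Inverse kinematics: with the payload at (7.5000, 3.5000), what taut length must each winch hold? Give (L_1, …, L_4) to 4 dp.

(4.3012, 2.9155, 2.6926, 2.9155)

L_1: Δ = A_1−P = (2.5000, -3.5000) → ‖Δ‖ = √18.5000 = 4.3012
L_2: Δ = A_2−P = (-2.5000, 1.5000) → ‖Δ‖ = √8.5000 = 2.9155
L_3: Δ = A_3−P = (2.5000, -1.0000) → ‖Δ‖ = √7.2500 = 2.6926
L_4: Δ = A_4−P = (2.5000, 1.5000) → ‖Δ‖ = √8.5000 = 2.9155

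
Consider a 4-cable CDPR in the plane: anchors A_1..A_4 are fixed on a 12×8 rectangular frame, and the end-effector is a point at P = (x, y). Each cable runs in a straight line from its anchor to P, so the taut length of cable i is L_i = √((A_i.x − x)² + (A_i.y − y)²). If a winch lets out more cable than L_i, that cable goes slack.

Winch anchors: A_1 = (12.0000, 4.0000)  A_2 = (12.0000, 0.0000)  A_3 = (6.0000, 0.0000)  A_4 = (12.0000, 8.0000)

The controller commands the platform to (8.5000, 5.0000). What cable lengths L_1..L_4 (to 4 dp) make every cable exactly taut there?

(3.6401, 6.1033, 5.5902, 4.6098)

L_1: Δ = A_1−P = (3.5000, -1.0000) → ‖Δ‖ = √13.2500 = 3.6401
L_2: Δ = A_2−P = (3.5000, -5.0000) → ‖Δ‖ = √37.2500 = 6.1033
L_3: Δ = A_3−P = (-2.5000, -5.0000) → ‖Δ‖ = √31.2500 = 5.5902
L_4: Δ = A_4−P = (3.5000, 3.0000) → ‖Δ‖ = √21.2500 = 4.6098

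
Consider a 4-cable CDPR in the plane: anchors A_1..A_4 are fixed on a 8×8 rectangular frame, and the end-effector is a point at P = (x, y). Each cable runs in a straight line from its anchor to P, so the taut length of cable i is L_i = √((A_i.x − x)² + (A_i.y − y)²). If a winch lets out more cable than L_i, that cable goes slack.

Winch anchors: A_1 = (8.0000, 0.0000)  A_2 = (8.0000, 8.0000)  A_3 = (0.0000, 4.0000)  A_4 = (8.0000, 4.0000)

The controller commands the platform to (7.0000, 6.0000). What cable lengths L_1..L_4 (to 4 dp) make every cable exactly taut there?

L_1: Δ = A_1−P = (1.0000, -6.0000) → ‖Δ‖ = √37.0000 = 6.0828
L_2: Δ = A_2−P = (1.0000, 2.0000) → ‖Δ‖ = √5.0000 = 2.2361
L_3: Δ = A_3−P = (-7.0000, -2.0000) → ‖Δ‖ = √53.0000 = 7.2801
L_4: Δ = A_4−P = (1.0000, -2.0000) → ‖Δ‖ = √5.0000 = 2.2361

(6.0828, 2.2361, 7.2801, 2.2361)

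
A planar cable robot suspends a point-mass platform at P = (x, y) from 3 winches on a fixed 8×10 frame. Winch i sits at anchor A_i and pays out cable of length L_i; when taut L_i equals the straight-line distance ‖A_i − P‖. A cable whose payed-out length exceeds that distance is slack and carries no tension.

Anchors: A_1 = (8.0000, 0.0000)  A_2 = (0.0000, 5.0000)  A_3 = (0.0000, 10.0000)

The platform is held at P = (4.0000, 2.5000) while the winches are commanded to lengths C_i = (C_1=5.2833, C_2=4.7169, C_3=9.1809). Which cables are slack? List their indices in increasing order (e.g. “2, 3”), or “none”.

cable 1: √((4.0000)²+(-2.5000)²)=4.7170, C_1=5.2833: slack
cable 2: √((-4.0000)²+(2.5000)²)=4.7170, C_2=4.7169: taut
cable 3: √((-4.0000)²+(7.5000)²)=8.5000, C_3=9.1809: slack

1, 3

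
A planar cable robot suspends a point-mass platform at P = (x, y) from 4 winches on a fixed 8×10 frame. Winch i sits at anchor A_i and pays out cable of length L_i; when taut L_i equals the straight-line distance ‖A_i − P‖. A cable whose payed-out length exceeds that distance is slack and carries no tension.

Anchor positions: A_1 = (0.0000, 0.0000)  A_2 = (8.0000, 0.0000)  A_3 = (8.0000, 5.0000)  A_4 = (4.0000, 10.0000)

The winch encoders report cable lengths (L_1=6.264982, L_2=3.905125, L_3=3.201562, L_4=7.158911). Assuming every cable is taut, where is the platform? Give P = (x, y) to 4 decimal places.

each cable: (A_i−P)·(A_i−P) = L_i²; let k_i = ‖A_i‖²−L_i²
k_1 = 0.0000+0.0000−39.2500 = -39.2500
row 1: -16.0000x + 0.0000y = -88.0000  (k_2=48.7500)
row 2: -16.0000x − 10.0000y = -118.0000  (k_3=78.7500)
row 3: -8.0000x − 20.0000y = -104.0000  (k_4=64.7500)
Cramer on rows 1–2 → x = 5.5000, y = 3.0000
check cable 4: ‖A_4−P‖² = 51.2500 ≈ L_4² = 51.2500 ✓

(5.5000, 3.0000)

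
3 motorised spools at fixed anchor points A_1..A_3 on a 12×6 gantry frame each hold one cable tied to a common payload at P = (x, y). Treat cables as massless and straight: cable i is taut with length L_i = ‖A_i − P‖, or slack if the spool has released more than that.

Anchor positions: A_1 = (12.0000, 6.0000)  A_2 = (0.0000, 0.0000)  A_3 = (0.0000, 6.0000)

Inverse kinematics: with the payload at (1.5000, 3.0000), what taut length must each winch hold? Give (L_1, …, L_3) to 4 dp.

(10.9202, 3.3541, 3.3541)

cable 1: Δx=10.5000, Δy=3.0000; L_1 = √(Δx²+Δy²) = 10.9202
cable 2: Δx=-1.5000, Δy=-3.0000; L_2 = √(Δx²+Δy²) = 3.3541
cable 3: Δx=-1.5000, Δy=3.0000; L_3 = √(Δx²+Δy²) = 3.3541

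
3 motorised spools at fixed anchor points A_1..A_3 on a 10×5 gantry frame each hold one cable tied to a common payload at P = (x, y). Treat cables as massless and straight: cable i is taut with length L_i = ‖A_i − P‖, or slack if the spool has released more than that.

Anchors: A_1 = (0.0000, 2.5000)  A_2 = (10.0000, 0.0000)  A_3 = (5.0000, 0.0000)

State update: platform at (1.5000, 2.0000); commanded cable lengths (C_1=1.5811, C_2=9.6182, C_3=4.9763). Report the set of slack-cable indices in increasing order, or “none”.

2, 3

cable 1: √((-1.5000)²+(0.5000)²)=1.5811, C_1=1.5811: taut
cable 2: √((8.5000)²+(-2.0000)²)=8.7321, C_2=9.6182: slack
cable 3: √((3.5000)²+(-2.0000)²)=4.0311, C_3=4.9763: slack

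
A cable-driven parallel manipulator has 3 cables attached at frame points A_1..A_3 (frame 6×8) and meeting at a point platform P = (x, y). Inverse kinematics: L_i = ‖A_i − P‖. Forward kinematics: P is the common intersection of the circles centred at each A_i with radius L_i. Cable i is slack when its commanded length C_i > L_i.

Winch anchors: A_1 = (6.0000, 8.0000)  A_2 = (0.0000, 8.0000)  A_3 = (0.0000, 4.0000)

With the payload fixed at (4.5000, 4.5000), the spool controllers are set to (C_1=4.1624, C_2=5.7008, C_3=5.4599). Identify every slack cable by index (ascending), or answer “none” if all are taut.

1, 3

i=1: geometric 3.8079 vs commanded 4.1624 ⇒ slack
i=2: geometric 5.7009 vs commanded 5.7008 ⇒ taut
i=3: geometric 4.5277 vs commanded 5.4599 ⇒ slack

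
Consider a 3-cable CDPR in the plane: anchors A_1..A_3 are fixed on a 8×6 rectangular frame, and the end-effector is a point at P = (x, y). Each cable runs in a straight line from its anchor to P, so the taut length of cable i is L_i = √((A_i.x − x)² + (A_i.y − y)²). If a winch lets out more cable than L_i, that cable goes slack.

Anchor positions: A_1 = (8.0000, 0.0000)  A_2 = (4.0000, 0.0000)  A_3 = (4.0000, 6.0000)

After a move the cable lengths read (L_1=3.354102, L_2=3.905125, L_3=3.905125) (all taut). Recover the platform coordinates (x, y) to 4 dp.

(6.5000, 3.0000)

circle eqns → linear via eq_j − eq_1; set c_j = A_j·A_j − L_j²
c_1 = 64.0000+0.0000−11.2500 = 52.7500
8.0000·x + 0.0000·y = c_1−c_2 = 52.0000
8.0000·x − 12.0000·y = c_1−c_3 = 16.0000
solve first two rows → x=6.5000, y=3.0000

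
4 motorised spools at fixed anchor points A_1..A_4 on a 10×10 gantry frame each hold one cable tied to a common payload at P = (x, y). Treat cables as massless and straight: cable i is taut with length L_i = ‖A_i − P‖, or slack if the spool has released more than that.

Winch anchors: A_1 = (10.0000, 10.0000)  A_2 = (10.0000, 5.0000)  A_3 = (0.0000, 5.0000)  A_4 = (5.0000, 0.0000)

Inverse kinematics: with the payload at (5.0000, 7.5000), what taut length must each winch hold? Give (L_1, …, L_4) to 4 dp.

(5.5902, 5.5902, 5.5902, 7.5000)

cable 1: Δx=5.0000, Δy=2.5000; L_1 = √(Δx²+Δy²) = 5.5902
cable 2: Δx=5.0000, Δy=-2.5000; L_2 = √(Δx²+Δy²) = 5.5902
cable 3: Δx=-5.0000, Δy=-2.5000; L_3 = √(Δx²+Δy²) = 5.5902
cable 4: Δx=0.0000, Δy=-7.5000; L_4 = √(Δx²+Δy²) = 7.5000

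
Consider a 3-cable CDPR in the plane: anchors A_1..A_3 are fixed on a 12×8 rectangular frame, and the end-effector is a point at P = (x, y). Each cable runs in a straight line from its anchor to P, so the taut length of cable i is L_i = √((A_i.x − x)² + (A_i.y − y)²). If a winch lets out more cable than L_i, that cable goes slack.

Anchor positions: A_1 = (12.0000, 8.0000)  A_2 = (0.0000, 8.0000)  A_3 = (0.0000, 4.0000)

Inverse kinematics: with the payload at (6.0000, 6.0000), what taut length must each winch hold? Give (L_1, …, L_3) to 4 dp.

(6.3246, 6.3246, 6.3246)

L_1: Δ = A_1−P = (6.0000, 2.0000) → ‖Δ‖ = √40.0000 = 6.3246
L_2: Δ = A_2−P = (-6.0000, 2.0000) → ‖Δ‖ = √40.0000 = 6.3246
L_3: Δ = A_3−P = (-6.0000, -2.0000) → ‖Δ‖ = √40.0000 = 6.3246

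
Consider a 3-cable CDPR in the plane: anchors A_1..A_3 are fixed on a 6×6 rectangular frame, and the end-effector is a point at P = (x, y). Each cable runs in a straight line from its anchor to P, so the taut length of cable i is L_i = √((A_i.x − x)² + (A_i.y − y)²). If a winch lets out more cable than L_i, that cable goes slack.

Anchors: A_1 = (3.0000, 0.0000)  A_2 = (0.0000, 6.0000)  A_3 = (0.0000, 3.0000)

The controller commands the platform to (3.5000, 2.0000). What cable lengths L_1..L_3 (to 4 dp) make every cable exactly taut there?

L_1 = √((3.0000−3.5000)² + (0.0000−2.0000)²) = 2.0616
L_2 = √((0.0000−3.5000)² + (6.0000−2.0000)²) = 5.3151
L_3 = √((0.0000−3.5000)² + (3.0000−2.0000)²) = 3.6401

(2.0616, 5.3151, 3.6401)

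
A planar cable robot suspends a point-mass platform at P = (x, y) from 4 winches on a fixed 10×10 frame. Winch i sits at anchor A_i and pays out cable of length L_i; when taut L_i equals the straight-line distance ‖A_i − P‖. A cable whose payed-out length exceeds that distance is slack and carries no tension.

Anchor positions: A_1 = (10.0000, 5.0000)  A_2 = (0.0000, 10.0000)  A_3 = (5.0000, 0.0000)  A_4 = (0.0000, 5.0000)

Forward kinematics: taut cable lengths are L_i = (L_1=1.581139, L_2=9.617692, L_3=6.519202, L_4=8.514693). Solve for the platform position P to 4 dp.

(8.5000, 5.5000)

each cable: (A_i−P)·(A_i−P) = L_i²; let c_i = ‖A_i‖²−L_i²
c_1 = 100.0000+25.0000−2.5000 = 122.5000
row 1: 20.0000x − 10.0000y = 115.0000  (c_2=7.5000)
row 2: 10.0000x + 10.0000y = 140.0000  (c_3=-17.5000)
row 3: 20.0000x + 0.0000y = 170.0000  (c_4=-47.5000)
Cramer on rows 1–2 → x = 8.5000, y = 5.5000
check cable 4: ‖A_4−P‖² = 72.5000 ≈ L_4² = 72.5000 ✓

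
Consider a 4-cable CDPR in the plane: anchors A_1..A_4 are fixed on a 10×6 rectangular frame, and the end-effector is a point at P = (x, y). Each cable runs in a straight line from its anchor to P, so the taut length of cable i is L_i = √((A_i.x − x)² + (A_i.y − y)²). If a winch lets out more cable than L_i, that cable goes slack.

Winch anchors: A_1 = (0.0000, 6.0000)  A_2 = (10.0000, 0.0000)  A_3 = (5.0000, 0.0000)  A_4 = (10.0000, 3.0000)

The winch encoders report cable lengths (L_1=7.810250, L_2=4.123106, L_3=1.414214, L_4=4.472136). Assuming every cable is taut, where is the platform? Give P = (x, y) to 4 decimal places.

each cable: (A_i−P)·(A_i−P) = L_i²; let q_i = ‖A_i‖²−L_i²
q_1 = 0.0000+36.0000−61.0000 = -25.0000
row 1: -20.0000x + 12.0000y = -108.0000  (q_2=83.0000)
row 2: -10.0000x + 12.0000y = -48.0000  (q_3=23.0000)
row 3: -20.0000x + 6.0000y = -114.0000  (q_4=89.0000)
Cramer on rows 1–2 → x = 6.0000, y = 1.0000
check cable 4: ‖A_4−P‖² = 20.0000 ≈ L_4² = 20.0000 ✓

(6.0000, 1.0000)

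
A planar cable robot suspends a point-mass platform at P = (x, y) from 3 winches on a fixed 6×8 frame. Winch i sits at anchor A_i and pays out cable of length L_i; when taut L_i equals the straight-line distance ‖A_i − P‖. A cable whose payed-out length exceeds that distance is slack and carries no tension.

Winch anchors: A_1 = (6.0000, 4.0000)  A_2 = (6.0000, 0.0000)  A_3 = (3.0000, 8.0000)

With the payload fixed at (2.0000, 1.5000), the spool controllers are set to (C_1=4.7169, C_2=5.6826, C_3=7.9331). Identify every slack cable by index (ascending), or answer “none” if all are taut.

cable 1: √((4.0000)²+(2.5000)²)=4.7170, C_1=4.7169: taut
cable 2: √((4.0000)²+(-1.5000)²)=4.2720, C_2=5.6826: slack
cable 3: √((1.0000)²+(6.5000)²)=6.5765, C_3=7.9331: slack

2, 3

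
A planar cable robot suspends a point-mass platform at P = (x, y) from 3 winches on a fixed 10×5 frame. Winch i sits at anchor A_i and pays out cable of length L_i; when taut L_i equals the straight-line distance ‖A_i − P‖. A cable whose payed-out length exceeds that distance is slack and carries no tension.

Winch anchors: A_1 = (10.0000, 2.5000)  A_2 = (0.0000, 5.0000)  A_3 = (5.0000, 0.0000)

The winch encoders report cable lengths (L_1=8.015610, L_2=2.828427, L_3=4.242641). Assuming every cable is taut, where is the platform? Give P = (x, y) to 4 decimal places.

each cable: (A_i−P)·(A_i−P) = L_i²; let c_i = ‖A_i‖²−L_i²
c_1 = 100.0000+6.2500−64.2500 = 42.0000
row 1: 20.0000x − 5.0000y = 25.0000  (c_2=17.0000)
row 2: 10.0000x + 5.0000y = 35.0000  (c_3=7.0000)
Cramer on rows 1–2 → x = 2.0000, y = 3.0000

(2.0000, 3.0000)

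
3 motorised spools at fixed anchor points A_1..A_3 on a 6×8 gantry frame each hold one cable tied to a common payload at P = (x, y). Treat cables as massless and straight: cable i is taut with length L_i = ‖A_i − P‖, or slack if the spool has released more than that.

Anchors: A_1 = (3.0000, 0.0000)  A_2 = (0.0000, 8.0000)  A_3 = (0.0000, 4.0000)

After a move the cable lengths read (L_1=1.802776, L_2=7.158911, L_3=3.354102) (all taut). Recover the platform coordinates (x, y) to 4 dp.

each cable: (A_i−P)·(A_i−P) = L_i²; let c_i = ‖A_i‖²−L_i²
c_1 = 9.0000+0.0000−3.2500 = 5.7500
row 1: 6.0000x − 16.0000y = -7.0000  (c_2=12.7500)
row 2: 6.0000x − 8.0000y = 1.0000  (c_3=4.7500)
Cramer on rows 1–2 → x = 1.5000, y = 1.0000

(1.5000, 1.0000)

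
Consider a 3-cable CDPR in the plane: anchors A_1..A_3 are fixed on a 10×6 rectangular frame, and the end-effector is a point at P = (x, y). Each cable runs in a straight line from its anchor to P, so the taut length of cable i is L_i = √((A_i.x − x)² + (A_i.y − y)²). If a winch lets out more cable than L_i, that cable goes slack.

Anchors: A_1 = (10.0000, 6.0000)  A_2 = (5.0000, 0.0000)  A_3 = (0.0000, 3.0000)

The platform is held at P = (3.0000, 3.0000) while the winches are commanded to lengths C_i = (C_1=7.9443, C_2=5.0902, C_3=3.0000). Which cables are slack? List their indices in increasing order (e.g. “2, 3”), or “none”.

i=1: geometric 7.6158 vs commanded 7.9443 ⇒ slack
i=2: geometric 3.6056 vs commanded 5.0902 ⇒ slack
i=3: geometric 3.0000 vs commanded 3.0000 ⇒ taut

1, 2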